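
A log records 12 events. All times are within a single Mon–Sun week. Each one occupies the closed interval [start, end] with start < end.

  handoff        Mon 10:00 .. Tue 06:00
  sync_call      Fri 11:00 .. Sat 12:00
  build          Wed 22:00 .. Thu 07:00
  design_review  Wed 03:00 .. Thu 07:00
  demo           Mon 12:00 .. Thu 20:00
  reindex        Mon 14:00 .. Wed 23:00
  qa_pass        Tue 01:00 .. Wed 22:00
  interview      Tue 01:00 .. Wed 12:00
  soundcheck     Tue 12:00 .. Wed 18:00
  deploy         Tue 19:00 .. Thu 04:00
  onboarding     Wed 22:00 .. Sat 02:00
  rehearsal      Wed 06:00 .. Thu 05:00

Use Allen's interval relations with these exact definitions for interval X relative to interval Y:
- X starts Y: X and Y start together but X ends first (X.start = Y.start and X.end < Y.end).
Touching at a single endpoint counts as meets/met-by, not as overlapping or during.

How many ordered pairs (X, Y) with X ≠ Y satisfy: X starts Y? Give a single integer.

Checking all 132 ordered pairs for relation 'starts'; matching pairs in alphabetical order:
(build, onboarding): build starts onboarding ✓
(interview, qa_pass): interview starts qa_pass ✓
Count: 2.

2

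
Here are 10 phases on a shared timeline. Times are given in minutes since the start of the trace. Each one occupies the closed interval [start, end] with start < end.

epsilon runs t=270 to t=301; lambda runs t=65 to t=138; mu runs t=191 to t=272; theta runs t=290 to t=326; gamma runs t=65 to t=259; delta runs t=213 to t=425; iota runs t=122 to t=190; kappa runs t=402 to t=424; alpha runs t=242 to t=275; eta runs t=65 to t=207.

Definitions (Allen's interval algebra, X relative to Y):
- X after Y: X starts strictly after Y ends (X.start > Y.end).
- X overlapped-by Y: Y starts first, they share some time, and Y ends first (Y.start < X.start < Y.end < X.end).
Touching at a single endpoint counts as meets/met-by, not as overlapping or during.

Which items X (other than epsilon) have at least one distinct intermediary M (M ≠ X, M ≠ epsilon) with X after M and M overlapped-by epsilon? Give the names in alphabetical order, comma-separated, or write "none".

Target epsilon = [t=270, t=301].
Intermediaries M with M overlapped-by epsilon: theta.
Via theta — items with X after theta: kappa.
Union: kappa.

kappa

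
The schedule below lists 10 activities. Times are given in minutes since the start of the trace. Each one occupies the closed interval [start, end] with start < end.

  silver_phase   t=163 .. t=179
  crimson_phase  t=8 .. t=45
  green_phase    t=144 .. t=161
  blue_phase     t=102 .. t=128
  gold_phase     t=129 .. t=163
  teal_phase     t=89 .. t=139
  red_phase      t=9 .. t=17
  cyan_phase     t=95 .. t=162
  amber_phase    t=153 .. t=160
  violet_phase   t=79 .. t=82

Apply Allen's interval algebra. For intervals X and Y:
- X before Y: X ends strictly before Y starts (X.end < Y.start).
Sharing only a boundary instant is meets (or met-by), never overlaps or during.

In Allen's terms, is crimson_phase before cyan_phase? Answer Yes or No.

Yes

crimson_phase = [t=8, t=45], cyan_phase = [t=95, t=162].
Actual relation of crimson_phase to cyan_phase: before.
Asked whether 'before' holds → Yes.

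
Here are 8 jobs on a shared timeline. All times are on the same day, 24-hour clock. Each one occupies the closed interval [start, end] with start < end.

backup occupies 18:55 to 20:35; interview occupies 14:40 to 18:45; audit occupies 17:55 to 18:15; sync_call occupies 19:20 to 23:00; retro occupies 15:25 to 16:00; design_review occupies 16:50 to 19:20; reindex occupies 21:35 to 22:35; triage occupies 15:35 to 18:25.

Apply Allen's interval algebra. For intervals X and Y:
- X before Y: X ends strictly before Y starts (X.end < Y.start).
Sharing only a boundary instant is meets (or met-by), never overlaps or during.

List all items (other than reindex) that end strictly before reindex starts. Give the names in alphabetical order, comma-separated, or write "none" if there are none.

audit, backup, design_review, interview, retro, triage

Target reindex = [21:35, 22:35].
audit [17:55, 18:15] → before → yes.
backup [18:55, 20:35] → before → yes.
design_review [16:50, 19:20] → before → yes.
interview [14:40, 18:45] → before → yes.
retro [15:25, 16:00] → before → yes.
sync_call [19:20, 23:00] → contains → no.
triage [15:35, 18:25] → before → yes.
Result: audit, backup, design_review, interview, retro, triage.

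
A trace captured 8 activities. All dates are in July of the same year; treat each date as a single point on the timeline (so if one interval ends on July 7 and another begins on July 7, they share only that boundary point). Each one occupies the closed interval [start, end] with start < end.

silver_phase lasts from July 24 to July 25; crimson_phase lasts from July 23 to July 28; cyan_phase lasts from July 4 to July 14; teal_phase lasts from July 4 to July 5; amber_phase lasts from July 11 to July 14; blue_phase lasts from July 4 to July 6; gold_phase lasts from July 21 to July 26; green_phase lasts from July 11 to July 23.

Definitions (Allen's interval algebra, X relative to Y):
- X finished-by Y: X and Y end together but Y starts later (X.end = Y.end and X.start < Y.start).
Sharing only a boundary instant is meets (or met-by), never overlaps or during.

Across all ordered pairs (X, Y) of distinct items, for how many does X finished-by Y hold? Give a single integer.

Checking all 56 ordered pairs for relation 'finished-by'; matching pairs in alphabetical order:
(cyan_phase, amber_phase): cyan_phase finished-by amber_phase ✓
Count: 1.

1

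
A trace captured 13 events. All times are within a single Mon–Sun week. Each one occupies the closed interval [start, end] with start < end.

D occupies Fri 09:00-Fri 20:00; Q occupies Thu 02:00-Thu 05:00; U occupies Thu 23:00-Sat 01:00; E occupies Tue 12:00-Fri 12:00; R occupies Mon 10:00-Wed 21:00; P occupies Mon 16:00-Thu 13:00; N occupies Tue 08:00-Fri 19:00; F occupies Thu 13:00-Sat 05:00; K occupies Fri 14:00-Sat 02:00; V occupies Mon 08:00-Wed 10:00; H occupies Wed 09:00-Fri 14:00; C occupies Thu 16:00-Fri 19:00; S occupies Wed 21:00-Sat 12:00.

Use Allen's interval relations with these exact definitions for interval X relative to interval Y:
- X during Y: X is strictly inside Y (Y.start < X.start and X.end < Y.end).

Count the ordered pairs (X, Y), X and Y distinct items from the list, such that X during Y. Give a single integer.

Checking all 156 ordered pairs for relation 'during'; matching pairs in alphabetical order:
(C, F): C during F ✓
(C, S): C during S ✓
(D, F): D during F ✓
(D, S): D during S ✓
(D, U): D during U ✓
(E, N): E during N ✓
(F, S): F during S ✓
(H, N): H during N ✓
(K, F): K during F ✓
(K, S): K during S ✓
(Q, E): Q during E ✓
(Q, H): Q during H ✓
(Q, N): Q during N ✓
(Q, P): Q during P ✓
(Q, S): Q during S ✓
(U, F): U during F ✓
(U, S): U during S ✓
Count: 17.

17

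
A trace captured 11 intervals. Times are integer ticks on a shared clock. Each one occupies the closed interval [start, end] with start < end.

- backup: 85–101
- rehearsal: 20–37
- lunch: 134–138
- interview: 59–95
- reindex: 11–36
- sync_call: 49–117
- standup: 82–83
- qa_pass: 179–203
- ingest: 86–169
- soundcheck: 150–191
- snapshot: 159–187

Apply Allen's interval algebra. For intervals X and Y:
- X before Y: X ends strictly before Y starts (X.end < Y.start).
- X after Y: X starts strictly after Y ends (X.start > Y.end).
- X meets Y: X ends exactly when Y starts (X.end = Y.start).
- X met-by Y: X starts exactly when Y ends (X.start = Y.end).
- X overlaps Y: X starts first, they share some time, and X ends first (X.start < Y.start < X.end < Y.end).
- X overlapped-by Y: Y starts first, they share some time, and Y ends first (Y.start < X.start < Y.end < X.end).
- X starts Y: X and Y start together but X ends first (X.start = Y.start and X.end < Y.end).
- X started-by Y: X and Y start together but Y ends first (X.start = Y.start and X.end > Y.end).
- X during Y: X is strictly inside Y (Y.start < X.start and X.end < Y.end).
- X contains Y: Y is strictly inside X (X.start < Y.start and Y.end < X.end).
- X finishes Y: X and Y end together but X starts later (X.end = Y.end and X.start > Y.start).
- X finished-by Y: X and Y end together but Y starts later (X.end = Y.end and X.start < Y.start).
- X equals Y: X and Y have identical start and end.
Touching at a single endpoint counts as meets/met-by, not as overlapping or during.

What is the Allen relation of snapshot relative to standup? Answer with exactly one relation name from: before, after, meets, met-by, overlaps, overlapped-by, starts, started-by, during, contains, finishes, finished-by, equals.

after

snapshot = [159, 187]; standup = [82, 83].
Compare endpoints: snapshot.start > standup.start, snapshot.start > standup.end, snapshot.end > standup.start, snapshot.end > standup.end.
That pattern is 'after'.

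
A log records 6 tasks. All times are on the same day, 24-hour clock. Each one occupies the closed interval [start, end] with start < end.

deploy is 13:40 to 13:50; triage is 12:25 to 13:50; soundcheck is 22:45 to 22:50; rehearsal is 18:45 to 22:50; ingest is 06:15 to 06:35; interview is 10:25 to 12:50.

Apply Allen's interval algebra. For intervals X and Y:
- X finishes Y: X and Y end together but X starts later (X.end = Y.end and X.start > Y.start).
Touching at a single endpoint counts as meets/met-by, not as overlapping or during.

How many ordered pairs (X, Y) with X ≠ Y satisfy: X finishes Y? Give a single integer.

2

Checking all 30 ordered pairs for relation 'finishes'; matching pairs in alphabetical order:
(deploy, triage): deploy finishes triage ✓
(soundcheck, rehearsal): soundcheck finishes rehearsal ✓
Count: 2.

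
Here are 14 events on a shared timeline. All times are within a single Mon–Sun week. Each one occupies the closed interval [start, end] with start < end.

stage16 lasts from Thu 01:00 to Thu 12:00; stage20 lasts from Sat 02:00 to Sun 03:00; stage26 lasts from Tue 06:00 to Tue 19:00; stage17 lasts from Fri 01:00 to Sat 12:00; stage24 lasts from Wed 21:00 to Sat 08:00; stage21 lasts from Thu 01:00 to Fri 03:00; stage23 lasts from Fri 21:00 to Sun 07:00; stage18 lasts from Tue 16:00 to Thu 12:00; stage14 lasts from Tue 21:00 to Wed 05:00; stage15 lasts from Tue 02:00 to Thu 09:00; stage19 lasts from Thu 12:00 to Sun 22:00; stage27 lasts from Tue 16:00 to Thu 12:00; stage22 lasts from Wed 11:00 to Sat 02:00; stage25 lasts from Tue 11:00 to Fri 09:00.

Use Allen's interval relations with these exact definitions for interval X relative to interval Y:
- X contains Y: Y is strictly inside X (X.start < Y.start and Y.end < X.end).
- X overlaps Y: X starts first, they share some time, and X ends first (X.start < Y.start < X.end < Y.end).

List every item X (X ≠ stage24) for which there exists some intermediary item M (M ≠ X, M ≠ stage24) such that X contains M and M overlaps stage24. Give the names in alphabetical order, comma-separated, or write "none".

Target stage24 = [Wed 21:00, Sat 08:00].
Intermediaries M with M overlaps stage24: stage15, stage18, stage22, stage25, stage27.
Via stage15 — items with X contains stage15: none.
Via stage18 — items with X contains stage18: stage25.
Via stage22 — items with X contains stage22: none.
Via stage25 — items with X contains stage25: none.
Via stage27 — items with X contains stage27: stage25.
Union: stage25.

stage25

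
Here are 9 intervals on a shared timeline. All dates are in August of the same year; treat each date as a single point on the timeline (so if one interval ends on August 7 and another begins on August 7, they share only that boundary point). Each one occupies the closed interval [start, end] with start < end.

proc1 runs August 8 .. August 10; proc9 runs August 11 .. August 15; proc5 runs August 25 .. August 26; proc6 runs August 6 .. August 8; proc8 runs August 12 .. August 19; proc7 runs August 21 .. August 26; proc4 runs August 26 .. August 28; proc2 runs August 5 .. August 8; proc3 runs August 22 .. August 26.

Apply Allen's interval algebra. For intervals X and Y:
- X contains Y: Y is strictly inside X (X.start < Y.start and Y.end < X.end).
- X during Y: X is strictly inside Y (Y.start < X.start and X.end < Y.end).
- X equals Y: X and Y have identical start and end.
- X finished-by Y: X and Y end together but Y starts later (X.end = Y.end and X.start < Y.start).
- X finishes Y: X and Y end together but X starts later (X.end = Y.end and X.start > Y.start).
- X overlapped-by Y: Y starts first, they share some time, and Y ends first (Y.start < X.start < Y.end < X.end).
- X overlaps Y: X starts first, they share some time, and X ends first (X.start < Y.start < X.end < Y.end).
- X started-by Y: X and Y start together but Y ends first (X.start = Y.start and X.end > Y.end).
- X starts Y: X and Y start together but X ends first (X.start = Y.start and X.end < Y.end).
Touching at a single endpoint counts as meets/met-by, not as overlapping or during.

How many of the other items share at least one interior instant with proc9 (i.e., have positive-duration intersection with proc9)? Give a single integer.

1

Target proc9 = [August 11, August 15].
proc1 [August 8, August 10] → before → no.
proc2 [August 5, August 8] → before → no.
proc3 [August 22, August 26] → after → no.
proc4 [August 26, August 28] → after → no.
proc5 [August 25, August 26] → after → no.
proc6 [August 6, August 8] → before → no.
proc7 [August 21, August 26] → after → no.
proc8 [August 12, August 19] → overlapped-by → counts.
Total: 1.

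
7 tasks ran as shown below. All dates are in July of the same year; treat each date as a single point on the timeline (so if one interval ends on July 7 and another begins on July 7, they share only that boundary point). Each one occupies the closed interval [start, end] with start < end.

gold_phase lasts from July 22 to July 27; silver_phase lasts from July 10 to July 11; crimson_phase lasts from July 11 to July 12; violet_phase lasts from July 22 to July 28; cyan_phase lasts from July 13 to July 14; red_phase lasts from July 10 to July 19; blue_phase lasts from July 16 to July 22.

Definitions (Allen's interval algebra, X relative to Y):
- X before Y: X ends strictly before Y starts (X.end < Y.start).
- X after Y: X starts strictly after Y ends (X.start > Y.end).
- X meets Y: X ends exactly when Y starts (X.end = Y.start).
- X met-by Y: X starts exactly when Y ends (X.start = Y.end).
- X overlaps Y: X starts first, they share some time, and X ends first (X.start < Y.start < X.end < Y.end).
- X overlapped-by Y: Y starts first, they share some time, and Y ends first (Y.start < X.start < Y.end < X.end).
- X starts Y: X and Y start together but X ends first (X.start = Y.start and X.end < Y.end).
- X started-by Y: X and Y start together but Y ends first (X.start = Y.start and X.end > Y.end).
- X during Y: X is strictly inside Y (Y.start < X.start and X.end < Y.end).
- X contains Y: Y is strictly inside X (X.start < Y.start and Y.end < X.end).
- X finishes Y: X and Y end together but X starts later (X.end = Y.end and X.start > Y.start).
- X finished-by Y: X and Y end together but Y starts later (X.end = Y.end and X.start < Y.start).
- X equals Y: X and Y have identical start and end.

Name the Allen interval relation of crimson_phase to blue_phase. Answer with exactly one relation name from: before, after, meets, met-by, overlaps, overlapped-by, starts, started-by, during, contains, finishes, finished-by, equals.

crimson_phase = [July 11, July 12]; blue_phase = [July 16, July 22].
Compare endpoints: crimson_phase.start < blue_phase.start, crimson_phase.start < blue_phase.end, crimson_phase.end < blue_phase.start, crimson_phase.end < blue_phase.end.
That pattern is 'before'.

before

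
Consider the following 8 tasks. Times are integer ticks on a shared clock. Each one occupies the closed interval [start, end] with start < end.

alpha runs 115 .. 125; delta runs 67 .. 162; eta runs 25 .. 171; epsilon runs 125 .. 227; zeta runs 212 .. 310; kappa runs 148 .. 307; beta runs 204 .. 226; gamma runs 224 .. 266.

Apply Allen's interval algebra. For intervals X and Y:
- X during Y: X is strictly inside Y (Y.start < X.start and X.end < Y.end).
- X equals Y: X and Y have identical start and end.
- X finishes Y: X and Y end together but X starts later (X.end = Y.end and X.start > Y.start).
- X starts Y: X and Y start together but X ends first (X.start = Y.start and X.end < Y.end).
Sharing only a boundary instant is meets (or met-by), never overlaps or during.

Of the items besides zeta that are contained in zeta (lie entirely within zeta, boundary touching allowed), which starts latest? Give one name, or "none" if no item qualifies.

Target zeta = [212, 310].
alpha [115, 125] → before → excluded.
beta [204, 226] → overlaps → excluded.
delta [67, 162] → before → excluded.
epsilon [125, 227] → overlaps → excluded.
eta [25, 171] → before → excluded.
gamma [224, 266] → during → candidate.
kappa [148, 307] → overlaps → excluded.
Among candidates, latest start is 224 → gamma.

gamma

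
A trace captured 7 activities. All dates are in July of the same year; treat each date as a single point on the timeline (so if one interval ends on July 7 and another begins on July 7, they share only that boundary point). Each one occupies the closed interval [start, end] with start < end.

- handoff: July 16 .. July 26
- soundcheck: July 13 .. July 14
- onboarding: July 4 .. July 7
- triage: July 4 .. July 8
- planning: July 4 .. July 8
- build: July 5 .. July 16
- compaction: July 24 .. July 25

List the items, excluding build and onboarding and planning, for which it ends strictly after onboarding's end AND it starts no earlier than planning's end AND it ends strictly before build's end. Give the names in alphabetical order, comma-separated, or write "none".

Conditions: its end is strictly after onboarding's end (X.end > July 7) AND its start is no earlier than planning's end (X.start >= July 8) AND its end is strictly before build's end (X.end < July 16).
compaction: end July 25 > July 7? ✓; start July 24 >= July 8? ✓; end July 25 < July 16? ✗ → no.
handoff: end July 26 > July 7? ✓; start July 16 >= July 8? ✓; end July 26 < July 16? ✗ → no.
soundcheck: end July 14 > July 7? ✓; start July 13 >= July 8? ✓; end July 14 < July 16? ✓ → yes.
triage: end July 8 > July 7? ✓; start July 4 >= July 8? ✗; end July 8 < July 16? ✓ → no.
Result: soundcheck.

soundcheck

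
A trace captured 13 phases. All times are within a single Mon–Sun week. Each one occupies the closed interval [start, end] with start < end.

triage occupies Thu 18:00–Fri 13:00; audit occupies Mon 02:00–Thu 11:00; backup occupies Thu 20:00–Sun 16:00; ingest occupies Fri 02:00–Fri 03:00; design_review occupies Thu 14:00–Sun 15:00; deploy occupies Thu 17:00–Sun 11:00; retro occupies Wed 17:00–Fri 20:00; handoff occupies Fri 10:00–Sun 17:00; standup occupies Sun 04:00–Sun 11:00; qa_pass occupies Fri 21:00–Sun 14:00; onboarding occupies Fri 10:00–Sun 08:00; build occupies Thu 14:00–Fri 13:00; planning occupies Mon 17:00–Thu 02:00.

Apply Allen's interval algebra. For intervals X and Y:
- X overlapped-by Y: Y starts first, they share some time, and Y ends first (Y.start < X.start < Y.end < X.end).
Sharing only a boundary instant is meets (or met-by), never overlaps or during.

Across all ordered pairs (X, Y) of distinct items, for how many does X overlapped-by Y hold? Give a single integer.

22

Checking all 156 ordered pairs for relation 'overlapped-by'; matching pairs in alphabetical order:
(backup, build): backup overlapped-by build ✓
(backup, deploy): backup overlapped-by deploy ✓
(backup, design_review): backup overlapped-by design_review ✓
(backup, retro): backup overlapped-by retro ✓
(backup, triage): backup overlapped-by triage ✓
(deploy, build): deploy overlapped-by build ✓
(deploy, retro): deploy overlapped-by retro ✓
(design_review, retro): design_review overlapped-by retro ✓
(handoff, backup): handoff overlapped-by backup ✓
(handoff, build): handoff overlapped-by build ✓
(handoff, deploy): handoff overlapped-by deploy ✓
(handoff, design_review): handoff overlapped-by design_review ✓
(handoff, retro): handoff overlapped-by retro ✓
(handoff, triage): handoff overlapped-by triage ✓
(onboarding, build): onboarding overlapped-by build ✓
(onboarding, retro): onboarding overlapped-by retro ✓
(onboarding, triage): onboarding overlapped-by triage ✓
(qa_pass, deploy): qa_pass overlapped-by deploy ✓
(qa_pass, onboarding): qa_pass overlapped-by onboarding ✓
(retro, audit): retro overlapped-by audit ✓
(retro, planning): retro overlapped-by planning ✓
(standup, onboarding): standup overlapped-by onboarding ✓
Count: 22.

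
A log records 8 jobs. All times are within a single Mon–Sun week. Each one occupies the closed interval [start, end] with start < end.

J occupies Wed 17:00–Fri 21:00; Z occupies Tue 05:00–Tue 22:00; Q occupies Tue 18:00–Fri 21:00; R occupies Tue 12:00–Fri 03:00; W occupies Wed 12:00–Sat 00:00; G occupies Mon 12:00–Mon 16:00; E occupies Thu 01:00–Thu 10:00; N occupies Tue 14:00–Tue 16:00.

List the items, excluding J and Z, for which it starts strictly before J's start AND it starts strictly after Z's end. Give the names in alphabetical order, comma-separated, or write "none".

Conditions: its start is strictly before J's start (X.start < Wed 17:00) AND its start is strictly after Z's end (X.start > Tue 22:00).
E: start Thu 01:00 < Wed 17:00? ✗; start Thu 01:00 > Tue 22:00? ✓ → no.
G: start Mon 12:00 < Wed 17:00? ✓; start Mon 12:00 > Tue 22:00? ✗ → no.
N: start Tue 14:00 < Wed 17:00? ✓; start Tue 14:00 > Tue 22:00? ✗ → no.
Q: start Tue 18:00 < Wed 17:00? ✓; start Tue 18:00 > Tue 22:00? ✗ → no.
R: start Tue 12:00 < Wed 17:00? ✓; start Tue 12:00 > Tue 22:00? ✗ → no.
W: start Wed 12:00 < Wed 17:00? ✓; start Wed 12:00 > Tue 22:00? ✓ → yes.
Result: W.

W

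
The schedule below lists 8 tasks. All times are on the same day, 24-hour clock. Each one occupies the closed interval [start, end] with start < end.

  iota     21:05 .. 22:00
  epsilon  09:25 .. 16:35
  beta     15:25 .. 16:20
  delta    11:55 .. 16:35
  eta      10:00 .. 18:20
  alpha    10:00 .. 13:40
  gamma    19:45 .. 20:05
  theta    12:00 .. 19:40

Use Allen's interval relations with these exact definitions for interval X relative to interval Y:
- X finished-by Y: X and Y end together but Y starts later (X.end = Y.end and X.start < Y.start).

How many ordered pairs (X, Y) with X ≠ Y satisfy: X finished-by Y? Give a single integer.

1

Checking all 56 ordered pairs for relation 'finished-by'; matching pairs in alphabetical order:
(epsilon, delta): epsilon finished-by delta ✓
Count: 1.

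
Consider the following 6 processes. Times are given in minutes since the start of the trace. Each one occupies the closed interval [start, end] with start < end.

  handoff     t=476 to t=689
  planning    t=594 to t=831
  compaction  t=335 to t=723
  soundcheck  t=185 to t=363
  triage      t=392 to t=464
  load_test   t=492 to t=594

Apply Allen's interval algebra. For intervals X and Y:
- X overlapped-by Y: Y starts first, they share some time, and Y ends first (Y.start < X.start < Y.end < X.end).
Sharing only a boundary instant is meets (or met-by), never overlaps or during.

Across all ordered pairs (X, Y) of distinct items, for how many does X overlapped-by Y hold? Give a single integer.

3

Checking all 30 ordered pairs for relation 'overlapped-by'; matching pairs in alphabetical order:
(compaction, soundcheck): compaction overlapped-by soundcheck ✓
(planning, compaction): planning overlapped-by compaction ✓
(planning, handoff): planning overlapped-by handoff ✓
Count: 3.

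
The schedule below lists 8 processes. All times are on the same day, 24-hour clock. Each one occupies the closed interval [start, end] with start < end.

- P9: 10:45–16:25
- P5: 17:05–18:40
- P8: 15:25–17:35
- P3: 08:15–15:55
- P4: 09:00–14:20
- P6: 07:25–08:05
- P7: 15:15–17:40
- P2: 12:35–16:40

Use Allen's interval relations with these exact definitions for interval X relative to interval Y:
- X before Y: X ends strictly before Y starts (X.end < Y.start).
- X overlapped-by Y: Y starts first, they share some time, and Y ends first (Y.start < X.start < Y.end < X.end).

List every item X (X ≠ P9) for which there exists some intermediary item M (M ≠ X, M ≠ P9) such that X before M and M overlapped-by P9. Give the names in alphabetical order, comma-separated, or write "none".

Target P9 = [10:45, 16:25].
Intermediaries M with M overlapped-by P9: P2, P7, P8.
Via P2 — items with X before P2: P6.
Via P7 — items with X before P7: P4, P6.
Via P8 — items with X before P8: P4, P6.
Union: P4, P6.

P4, P6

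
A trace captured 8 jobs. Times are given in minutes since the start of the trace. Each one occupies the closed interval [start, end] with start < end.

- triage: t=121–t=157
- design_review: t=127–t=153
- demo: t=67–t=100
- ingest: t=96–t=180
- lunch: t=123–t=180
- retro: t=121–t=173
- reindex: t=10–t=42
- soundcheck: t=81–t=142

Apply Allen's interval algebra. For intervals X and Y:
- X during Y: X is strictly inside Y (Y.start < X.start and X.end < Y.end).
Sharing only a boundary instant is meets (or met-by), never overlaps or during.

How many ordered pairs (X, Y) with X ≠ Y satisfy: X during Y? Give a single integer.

Checking all 56 ordered pairs for relation 'during'; matching pairs in alphabetical order:
(design_review, ingest): design_review during ingest ✓
(design_review, lunch): design_review during lunch ✓
(design_review, retro): design_review during retro ✓
(design_review, triage): design_review during triage ✓
(retro, ingest): retro during ingest ✓
(triage, ingest): triage during ingest ✓
Count: 6.

6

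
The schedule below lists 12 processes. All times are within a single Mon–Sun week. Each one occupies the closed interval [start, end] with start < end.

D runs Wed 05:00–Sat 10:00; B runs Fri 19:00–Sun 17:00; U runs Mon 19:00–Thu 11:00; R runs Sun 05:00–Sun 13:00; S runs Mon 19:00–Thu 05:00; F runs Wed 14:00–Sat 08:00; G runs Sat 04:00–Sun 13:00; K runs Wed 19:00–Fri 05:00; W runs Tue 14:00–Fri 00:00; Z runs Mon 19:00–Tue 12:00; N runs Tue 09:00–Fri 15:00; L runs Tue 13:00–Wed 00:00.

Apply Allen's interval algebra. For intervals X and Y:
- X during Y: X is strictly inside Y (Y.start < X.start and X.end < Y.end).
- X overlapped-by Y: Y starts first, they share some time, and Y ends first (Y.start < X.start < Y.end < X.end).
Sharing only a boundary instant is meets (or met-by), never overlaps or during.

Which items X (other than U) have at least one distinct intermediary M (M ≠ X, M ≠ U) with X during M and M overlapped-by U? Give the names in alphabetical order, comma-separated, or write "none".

F, K, L, W

Target U = [Mon 19:00, Thu 11:00].
Intermediaries M with M overlapped-by U: D, F, K, N, W.
Via D — items with X during D: F, K.
Via F — items with X during F: K.
Via K — items with X during K: none.
Via N — items with X during N: K, L, W.
Via W — items with X during W: none.
Union: F, K, L, W.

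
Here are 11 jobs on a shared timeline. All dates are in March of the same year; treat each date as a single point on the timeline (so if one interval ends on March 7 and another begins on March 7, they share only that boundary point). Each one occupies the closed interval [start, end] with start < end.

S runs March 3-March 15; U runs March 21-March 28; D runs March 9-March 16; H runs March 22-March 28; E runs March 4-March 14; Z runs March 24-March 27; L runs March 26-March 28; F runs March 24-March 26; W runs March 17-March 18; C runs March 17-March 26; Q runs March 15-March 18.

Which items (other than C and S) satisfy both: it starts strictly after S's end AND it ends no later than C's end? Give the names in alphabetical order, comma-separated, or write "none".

F, W

Conditions: its start is strictly after S's end (X.start > March 15) AND its end is no later than C's end (X.end <= March 26).
D: start March 9 > March 15? ✗; end March 16 <= March 26? ✓ → no.
E: start March 4 > March 15? ✗; end March 14 <= March 26? ✓ → no.
F: start March 24 > March 15? ✓; end March 26 <= March 26? ✓ → yes.
H: start March 22 > March 15? ✓; end March 28 <= March 26? ✗ → no.
L: start March 26 > March 15? ✓; end March 28 <= March 26? ✗ → no.
Q: start March 15 > March 15? ✗; end March 18 <= March 26? ✓ → no.
U: start March 21 > March 15? ✓; end March 28 <= March 26? ✗ → no.
W: start March 17 > March 15? ✓; end March 18 <= March 26? ✓ → yes.
Z: start March 24 > March 15? ✓; end March 27 <= March 26? ✗ → no.
Result: F, W.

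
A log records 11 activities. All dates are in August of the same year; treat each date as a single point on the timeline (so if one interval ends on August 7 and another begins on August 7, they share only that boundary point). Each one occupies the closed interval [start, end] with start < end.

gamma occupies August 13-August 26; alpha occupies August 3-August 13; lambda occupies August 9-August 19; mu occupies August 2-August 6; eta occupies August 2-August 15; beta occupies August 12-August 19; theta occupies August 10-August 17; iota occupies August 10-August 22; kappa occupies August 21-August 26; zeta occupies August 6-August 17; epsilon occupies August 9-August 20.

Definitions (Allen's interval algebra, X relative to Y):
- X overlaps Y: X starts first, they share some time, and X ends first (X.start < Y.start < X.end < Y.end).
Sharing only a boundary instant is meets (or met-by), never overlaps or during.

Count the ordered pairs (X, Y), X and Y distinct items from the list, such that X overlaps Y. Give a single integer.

28

Checking all 110 ordered pairs for relation 'overlaps'; matching pairs in alphabetical order:
(alpha, beta): alpha overlaps beta ✓
(alpha, epsilon): alpha overlaps epsilon ✓
(alpha, iota): alpha overlaps iota ✓
(alpha, lambda): alpha overlaps lambda ✓
(alpha, theta): alpha overlaps theta ✓
(alpha, zeta): alpha overlaps zeta ✓
(beta, gamma): beta overlaps gamma ✓
(epsilon, gamma): epsilon overlaps gamma ✓
(epsilon, iota): epsilon overlaps iota ✓
(eta, beta): eta overlaps beta ✓
(eta, epsilon): eta overlaps epsilon ✓
(eta, gamma): eta overlaps gamma ✓
(eta, iota): eta overlaps iota ✓
(eta, lambda): eta overlaps lambda ✓
(eta, theta): eta overlaps theta ✓
(eta, zeta): eta overlaps zeta ✓
(iota, gamma): iota overlaps gamma ✓
(iota, kappa): iota overlaps kappa ✓
(lambda, gamma): lambda overlaps gamma ✓
(lambda, iota): lambda overlaps iota ✓
(mu, alpha): mu overlaps alpha ✓
(theta, beta): theta overlaps beta ✓
(theta, gamma): theta overlaps gamma ✓
(zeta, beta): zeta overlaps beta ✓
... plus 4 further pairs not listed.
Count: 28.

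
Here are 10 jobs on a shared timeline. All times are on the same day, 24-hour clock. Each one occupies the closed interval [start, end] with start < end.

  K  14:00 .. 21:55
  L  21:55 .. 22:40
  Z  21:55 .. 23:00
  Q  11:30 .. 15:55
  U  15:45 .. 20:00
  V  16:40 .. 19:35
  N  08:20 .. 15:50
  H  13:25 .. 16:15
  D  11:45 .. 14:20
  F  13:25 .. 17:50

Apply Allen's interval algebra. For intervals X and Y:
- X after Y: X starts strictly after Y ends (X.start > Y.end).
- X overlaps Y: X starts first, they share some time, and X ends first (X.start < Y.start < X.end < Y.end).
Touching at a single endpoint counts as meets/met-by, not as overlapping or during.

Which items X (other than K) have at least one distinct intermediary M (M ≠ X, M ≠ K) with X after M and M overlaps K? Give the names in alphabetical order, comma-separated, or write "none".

Target K = [14:00, 21:55].
Intermediaries M with M overlaps K: D, F, H, N, Q.
Via D — items with X after D: L, U, V, Z.
Via F — items with X after F: L, Z.
Via H — items with X after H: L, V, Z.
Via N — items with X after N: L, V, Z.
Via Q — items with X after Q: L, V, Z.
Union: L, U, V, Z.

L, U, V, Z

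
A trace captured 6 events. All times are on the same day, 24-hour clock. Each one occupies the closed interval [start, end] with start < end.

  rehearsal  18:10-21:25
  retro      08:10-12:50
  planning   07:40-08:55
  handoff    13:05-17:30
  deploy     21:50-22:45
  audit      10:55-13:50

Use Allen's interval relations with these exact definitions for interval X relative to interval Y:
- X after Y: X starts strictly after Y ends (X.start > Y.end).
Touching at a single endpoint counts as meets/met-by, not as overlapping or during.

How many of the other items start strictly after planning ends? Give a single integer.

4

Target planning = [07:40, 08:55].
audit [10:55, 13:50] → after → counts.
deploy [21:50, 22:45] → after → counts.
handoff [13:05, 17:30] → after → counts.
rehearsal [18:10, 21:25] → after → counts.
retro [08:10, 12:50] → overlapped-by → no.
Total: 4.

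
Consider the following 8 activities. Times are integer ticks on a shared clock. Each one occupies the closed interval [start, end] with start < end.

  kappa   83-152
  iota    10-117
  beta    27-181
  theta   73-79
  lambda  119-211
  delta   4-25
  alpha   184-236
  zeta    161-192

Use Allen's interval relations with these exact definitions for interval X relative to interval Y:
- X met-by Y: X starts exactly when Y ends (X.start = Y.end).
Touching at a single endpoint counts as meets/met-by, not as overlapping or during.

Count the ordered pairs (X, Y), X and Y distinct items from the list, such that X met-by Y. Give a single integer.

Checking all 56 ordered pairs for relation 'met-by'; matching pairs in alphabetical order:
No pair satisfies it.
Count: 0.

0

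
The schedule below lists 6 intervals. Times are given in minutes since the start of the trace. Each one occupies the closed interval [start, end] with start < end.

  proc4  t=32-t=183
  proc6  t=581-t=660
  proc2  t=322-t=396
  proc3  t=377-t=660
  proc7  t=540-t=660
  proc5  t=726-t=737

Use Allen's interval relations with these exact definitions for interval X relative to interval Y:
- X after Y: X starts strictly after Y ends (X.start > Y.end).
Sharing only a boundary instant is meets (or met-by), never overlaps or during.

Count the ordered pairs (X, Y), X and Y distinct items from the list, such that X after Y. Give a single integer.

Checking all 30 ordered pairs for relation 'after'; matching pairs in alphabetical order:
(proc2, proc4): proc2 after proc4 ✓
(proc3, proc4): proc3 after proc4 ✓
(proc5, proc2): proc5 after proc2 ✓
(proc5, proc3): proc5 after proc3 ✓
(proc5, proc4): proc5 after proc4 ✓
(proc5, proc6): proc5 after proc6 ✓
(proc5, proc7): proc5 after proc7 ✓
(proc6, proc2): proc6 after proc2 ✓
(proc6, proc4): proc6 after proc4 ✓
(proc7, proc2): proc7 after proc2 ✓
(proc7, proc4): proc7 after proc4 ✓
Count: 11.

11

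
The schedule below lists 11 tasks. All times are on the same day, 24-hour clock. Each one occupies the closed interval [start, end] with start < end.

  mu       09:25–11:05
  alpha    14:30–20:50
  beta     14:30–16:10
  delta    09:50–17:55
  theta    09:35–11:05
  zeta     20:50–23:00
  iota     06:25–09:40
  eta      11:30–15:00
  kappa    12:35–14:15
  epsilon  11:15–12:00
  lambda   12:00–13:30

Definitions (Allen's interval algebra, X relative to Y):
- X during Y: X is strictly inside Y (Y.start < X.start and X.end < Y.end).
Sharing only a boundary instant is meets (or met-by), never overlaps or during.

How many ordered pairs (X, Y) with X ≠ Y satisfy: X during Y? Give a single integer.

Checking all 110 ordered pairs for relation 'during'; matching pairs in alphabetical order:
(beta, delta): beta during delta ✓
(epsilon, delta): epsilon during delta ✓
(eta, delta): eta during delta ✓
(kappa, delta): kappa during delta ✓
(kappa, eta): kappa during eta ✓
(lambda, delta): lambda during delta ✓
(lambda, eta): lambda during eta ✓
Count: 7.

7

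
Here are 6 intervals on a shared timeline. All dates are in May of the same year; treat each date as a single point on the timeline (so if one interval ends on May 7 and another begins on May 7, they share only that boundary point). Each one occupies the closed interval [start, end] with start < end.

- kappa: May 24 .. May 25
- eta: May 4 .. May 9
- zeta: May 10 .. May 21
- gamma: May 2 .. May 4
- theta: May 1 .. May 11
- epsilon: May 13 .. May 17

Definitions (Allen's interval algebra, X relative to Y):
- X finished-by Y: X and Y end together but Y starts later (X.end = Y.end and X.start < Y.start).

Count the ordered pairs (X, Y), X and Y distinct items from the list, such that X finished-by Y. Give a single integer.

Checking all 30 ordered pairs for relation 'finished-by'; matching pairs in alphabetical order:
No pair satisfies it.
Count: 0.

0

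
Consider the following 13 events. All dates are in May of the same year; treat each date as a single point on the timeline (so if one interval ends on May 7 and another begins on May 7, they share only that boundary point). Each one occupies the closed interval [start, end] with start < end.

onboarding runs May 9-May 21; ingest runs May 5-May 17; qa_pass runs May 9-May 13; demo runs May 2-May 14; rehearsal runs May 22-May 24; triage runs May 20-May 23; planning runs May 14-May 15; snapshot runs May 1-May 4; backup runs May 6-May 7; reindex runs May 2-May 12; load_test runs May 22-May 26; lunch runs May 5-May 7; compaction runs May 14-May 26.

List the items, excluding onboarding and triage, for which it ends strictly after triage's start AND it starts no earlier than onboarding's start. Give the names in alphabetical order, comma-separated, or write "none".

Conditions: its end is strictly after triage's start (X.end > May 20) AND its start is no earlier than onboarding's start (X.start >= May 9).
backup: end May 7 > May 20? ✗; start May 6 >= May 9? ✗ → no.
compaction: end May 26 > May 20? ✓; start May 14 >= May 9? ✓ → yes.
demo: end May 14 > May 20? ✗; start May 2 >= May 9? ✗ → no.
ingest: end May 17 > May 20? ✗; start May 5 >= May 9? ✗ → no.
load_test: end May 26 > May 20? ✓; start May 22 >= May 9? ✓ → yes.
lunch: end May 7 > May 20? ✗; start May 5 >= May 9? ✗ → no.
planning: end May 15 > May 20? ✗; start May 14 >= May 9? ✓ → no.
qa_pass: end May 13 > May 20? ✗; start May 9 >= May 9? ✓ → no.
rehearsal: end May 24 > May 20? ✓; start May 22 >= May 9? ✓ → yes.
reindex: end May 12 > May 20? ✗; start May 2 >= May 9? ✗ → no.
snapshot: end May 4 > May 20? ✗; start May 1 >= May 9? ✗ → no.
Result: compaction, load_test, rehearsal.

compaction, load_test, rehearsal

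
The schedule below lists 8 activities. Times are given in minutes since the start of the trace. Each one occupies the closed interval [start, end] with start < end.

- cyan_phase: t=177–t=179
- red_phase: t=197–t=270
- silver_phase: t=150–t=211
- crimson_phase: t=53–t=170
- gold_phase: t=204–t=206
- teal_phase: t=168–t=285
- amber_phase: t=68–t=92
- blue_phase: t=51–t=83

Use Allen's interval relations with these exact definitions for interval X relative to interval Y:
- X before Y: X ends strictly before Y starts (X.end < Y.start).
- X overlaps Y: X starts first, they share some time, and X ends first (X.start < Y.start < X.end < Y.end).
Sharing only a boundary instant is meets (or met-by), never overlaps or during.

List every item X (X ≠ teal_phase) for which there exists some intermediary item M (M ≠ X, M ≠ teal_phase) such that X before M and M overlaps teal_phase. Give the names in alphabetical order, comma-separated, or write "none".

Target teal_phase = [t=168, t=285].
Intermediaries M with M overlaps teal_phase: crimson_phase, silver_phase.
Via crimson_phase — items with X before crimson_phase: none.
Via silver_phase — items with X before silver_phase: amber_phase, blue_phase.
Union: amber_phase, blue_phase.

amber_phase, blue_phase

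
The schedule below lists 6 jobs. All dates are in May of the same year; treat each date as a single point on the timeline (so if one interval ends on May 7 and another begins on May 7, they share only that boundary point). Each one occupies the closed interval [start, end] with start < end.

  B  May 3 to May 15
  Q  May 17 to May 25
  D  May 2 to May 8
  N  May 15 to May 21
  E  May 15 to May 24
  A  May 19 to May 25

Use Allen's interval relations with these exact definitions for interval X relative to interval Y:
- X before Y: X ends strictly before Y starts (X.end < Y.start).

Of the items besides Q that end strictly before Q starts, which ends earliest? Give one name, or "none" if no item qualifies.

D

Target Q = [May 17, May 25].
A [May 19, May 25] → finishes → excluded.
B [May 3, May 15] → before → candidate.
D [May 2, May 8] → before → candidate.
E [May 15, May 24] → overlaps → excluded.
N [May 15, May 21] → overlaps → excluded.
Among candidates, earliest end is May 8 → D.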